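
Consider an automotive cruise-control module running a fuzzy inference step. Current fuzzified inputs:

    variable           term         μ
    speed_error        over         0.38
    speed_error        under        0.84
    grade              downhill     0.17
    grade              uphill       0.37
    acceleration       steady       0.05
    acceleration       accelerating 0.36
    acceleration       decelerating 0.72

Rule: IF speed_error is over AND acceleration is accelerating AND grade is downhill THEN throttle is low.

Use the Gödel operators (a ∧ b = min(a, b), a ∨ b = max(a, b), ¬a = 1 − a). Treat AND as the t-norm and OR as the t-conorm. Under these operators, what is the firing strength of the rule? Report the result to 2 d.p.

0.17

firing strength: over=0.38, accelerating=0.36, downhill=0.17; AND[min(a, b)] → w = 0.17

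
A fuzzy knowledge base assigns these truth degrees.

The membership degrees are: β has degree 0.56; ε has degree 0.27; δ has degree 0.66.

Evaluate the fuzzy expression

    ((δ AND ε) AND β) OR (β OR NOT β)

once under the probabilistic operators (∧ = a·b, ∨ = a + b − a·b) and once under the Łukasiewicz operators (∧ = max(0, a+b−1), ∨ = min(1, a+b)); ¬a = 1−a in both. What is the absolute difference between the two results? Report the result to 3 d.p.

0.222

Under probabilistic:
  δ AND ε = a·b on (0.6600, 0.2700) = 0.1782
  (δ AND ε) AND β = a·b on (0.1782, 0.5600) = 0.0998
  NOT β = 1 − 0.5600 = 0.4400
  β OR NOT β = a + b − a·b on (0.5600, 0.4400) = 0.7536
  ((δ AND ε) AND β) OR (β OR NOT β) = a + b − a·b on (0.0998, 0.7536) = 0.7782
  → value = 0.7782
Under Łukasiewicz:
  δ AND ε = max(0, a+b−1) on (0.66, 0.27) = 0.00
  (δ AND ε) AND β = max(0, a+b−1) on (0.00, 0.56) = 0.00
  NOT β = 1 − 0.56 = 0.44
  β OR NOT β = min(1, a+b) on (0.56, 0.44) = 1.00
  ((δ AND ε) AND β) OR (β OR NOT β) = min(1, a+b) on (0.00, 1.00) = 1.00
  → value = 1.0000
|0.7782 − 1.0000| = 0.222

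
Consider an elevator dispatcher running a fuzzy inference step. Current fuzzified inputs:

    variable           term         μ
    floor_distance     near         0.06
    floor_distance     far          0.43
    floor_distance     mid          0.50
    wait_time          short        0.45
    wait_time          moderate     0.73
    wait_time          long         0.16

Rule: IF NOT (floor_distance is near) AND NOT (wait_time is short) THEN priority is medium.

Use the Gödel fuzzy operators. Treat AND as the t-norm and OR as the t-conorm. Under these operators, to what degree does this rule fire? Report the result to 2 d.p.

firing strength: ¬near=1−0.06=0.94, ¬short=1−0.45=0.55; AND[min(a, b)] → w = 0.55

0.55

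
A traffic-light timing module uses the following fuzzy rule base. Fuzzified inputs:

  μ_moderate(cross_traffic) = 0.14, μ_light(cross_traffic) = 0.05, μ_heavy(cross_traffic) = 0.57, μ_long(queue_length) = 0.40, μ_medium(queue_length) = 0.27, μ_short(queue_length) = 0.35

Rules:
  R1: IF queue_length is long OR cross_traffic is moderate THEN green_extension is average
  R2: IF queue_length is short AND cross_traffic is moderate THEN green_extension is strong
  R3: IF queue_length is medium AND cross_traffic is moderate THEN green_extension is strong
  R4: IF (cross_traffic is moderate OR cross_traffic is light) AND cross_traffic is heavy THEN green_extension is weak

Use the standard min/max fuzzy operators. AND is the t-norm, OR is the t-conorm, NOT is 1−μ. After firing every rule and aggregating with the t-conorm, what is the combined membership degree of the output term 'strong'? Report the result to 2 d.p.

R1: long=0.40, moderate=0.14; OR[max(a, b)] → w = 0.40
R2: short=0.35, moderate=0.14; AND[min(a, b)] → w = 0.14
R3: medium=0.27, moderate=0.14; AND[min(a, b)] → w = 0.14
R4: (moderate=0.14 OR light=0.05) = 0.14; AND[min(a, b)] with heavy=0.57 → w = 0.14
Rules with consequent 'strong': {R2, R3} → strengths 0.14, 0.14
Aggregate via t-conorm [max(a, b)]: 0.14

0.14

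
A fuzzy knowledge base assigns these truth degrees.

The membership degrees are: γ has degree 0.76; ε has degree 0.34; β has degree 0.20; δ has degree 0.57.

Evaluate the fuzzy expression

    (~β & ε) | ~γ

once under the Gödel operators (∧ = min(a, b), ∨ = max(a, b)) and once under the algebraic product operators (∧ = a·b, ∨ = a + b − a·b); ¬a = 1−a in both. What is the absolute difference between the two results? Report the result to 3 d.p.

0.107

Under Gödel:
  ~β = 1 − 0.20 = 0.80
  ~β & ε = min(a, b) on (0.80, 0.34) = 0.34
  ~γ = 1 − 0.76 = 0.24
  (~β & ε) | ~γ = max(a, b) on (0.34, 0.24) = 0.34
  → value = 0.3400
Under algebraic product:
  ~β = 1 − 0.2000 = 0.8000
  ~β & ε = a·b on (0.8000, 0.3400) = 0.2720
  ~γ = 1 − 0.7600 = 0.2400
  (~β & ε) | ~γ = a + b − a·b on (0.2720, 0.2400) = 0.4467
  → value = 0.4467
|0.3400 − 0.4467| = 0.107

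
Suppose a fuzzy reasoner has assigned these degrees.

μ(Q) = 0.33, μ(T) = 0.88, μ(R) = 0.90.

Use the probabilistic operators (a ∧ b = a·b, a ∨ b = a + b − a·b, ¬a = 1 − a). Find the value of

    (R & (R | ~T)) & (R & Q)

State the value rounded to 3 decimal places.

~T = 1 − 0.8800 = 0.1200
R | ~T = a + b − a·b on (0.9000, 0.1200) = 0.9120
R & (R | ~T) = a·b on (0.9000, 0.9120) = 0.8208
R & Q = a·b on (0.9000, 0.3300) = 0.2970
(R & (R | ~T)) & (R & Q) = a·b on (0.8208, 0.2970) = 0.2438

0.244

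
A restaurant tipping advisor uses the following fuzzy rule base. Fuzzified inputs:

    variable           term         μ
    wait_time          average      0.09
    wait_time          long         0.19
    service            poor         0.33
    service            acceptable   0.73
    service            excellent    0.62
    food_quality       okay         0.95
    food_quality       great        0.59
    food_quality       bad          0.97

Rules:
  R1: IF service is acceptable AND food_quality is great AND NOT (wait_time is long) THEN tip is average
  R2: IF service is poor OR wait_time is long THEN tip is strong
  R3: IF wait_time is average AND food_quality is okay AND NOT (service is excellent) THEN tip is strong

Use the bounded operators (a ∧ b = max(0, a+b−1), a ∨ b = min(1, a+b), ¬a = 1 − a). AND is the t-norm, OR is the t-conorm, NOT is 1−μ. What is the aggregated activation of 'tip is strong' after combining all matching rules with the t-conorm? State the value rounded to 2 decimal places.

R1: acceptable=0.73, great=0.59, ¬long=1−0.19=0.81; AND[max(0, a+b−1)] → w = 0.13
R2: poor=0.33, long=0.19; OR[min(1, a+b)] → w = 0.52
R3: average=0.09, okay=0.95, ¬excellent=1−0.62=0.38; AND[max(0, a+b−1)] → w = 0.00
Rules with consequent 'strong': {R2, R3} → strengths 0.52, 0.00
Aggregate via t-conorm [min(1, a+b)]: 0.52

0.52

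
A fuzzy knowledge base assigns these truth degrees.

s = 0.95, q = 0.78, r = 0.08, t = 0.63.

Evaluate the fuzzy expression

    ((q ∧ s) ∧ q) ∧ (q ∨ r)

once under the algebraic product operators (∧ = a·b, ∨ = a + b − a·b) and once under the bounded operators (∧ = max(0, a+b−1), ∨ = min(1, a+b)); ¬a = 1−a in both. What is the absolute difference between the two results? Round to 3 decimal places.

Under algebraic product:
  q ∧ s = a·b on (0.7800, 0.9500) = 0.7410
  (q ∧ s) ∧ q = a·b on (0.7410, 0.7800) = 0.5780
  q ∨ r = a + b − a·b on (0.7800, 0.0800) = 0.7976
  ((q ∧ s) ∧ q) ∧ (q ∨ r) = a·b on (0.5780, 0.7976) = 0.4610
  → value = 0.4610
Under bounded:
  q ∧ s = max(0, a+b−1) on (0.78, 0.95) = 0.73
  (q ∧ s) ∧ q = max(0, a+b−1) on (0.73, 0.78) = 0.51
  q ∨ r = min(1, a+b) on (0.78, 0.08) = 0.86
  ((q ∧ s) ∧ q) ∧ (q ∨ r) = max(0, a+b−1) on (0.51, 0.86) = 0.37
  → value = 0.3700
|0.4610 − 0.3700| = 0.091

0.091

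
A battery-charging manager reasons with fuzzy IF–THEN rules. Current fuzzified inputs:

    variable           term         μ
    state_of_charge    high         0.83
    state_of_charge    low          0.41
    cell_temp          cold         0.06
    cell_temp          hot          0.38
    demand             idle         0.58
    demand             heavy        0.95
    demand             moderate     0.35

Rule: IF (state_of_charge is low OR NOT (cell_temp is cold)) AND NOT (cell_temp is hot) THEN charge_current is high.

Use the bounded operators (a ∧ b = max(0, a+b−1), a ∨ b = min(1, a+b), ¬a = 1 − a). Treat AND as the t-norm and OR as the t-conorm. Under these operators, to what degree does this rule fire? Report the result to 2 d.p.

0.62

firing strength: (low=0.41 OR ¬cold=1−0.06=0.94) = 1.00; AND[max(0, a+b−1)] with ¬hot=1−0.38=0.62 → w = 0.62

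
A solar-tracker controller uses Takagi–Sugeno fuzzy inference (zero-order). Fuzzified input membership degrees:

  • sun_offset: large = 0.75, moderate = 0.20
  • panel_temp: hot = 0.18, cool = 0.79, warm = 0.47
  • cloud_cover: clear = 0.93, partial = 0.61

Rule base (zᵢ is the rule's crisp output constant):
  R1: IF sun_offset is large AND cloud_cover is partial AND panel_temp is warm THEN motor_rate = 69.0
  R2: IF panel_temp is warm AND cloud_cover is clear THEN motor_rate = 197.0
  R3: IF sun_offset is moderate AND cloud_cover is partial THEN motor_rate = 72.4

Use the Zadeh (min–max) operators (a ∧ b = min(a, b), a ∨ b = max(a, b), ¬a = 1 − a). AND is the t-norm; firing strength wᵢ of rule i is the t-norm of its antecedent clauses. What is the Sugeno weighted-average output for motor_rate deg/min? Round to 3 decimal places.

R1 (z=69.0): large=0.75, partial=0.61, warm=0.47; AND[min(a, b)] → w = 0.47
R2 (z=197.0): warm=0.47, clear=0.93; AND[min(a, b)] → w = 0.47
R3 (z=72.4): moderate=0.20, partial=0.61; AND[min(a, b)] → w = 0.20
Weighted average = (0.47·69.0 + 0.47·197.0 + 0.20·72.4) / (0.47 + 0.47 + 0.20)
  = 139.5000 / 1.1400 = 122.368

122.368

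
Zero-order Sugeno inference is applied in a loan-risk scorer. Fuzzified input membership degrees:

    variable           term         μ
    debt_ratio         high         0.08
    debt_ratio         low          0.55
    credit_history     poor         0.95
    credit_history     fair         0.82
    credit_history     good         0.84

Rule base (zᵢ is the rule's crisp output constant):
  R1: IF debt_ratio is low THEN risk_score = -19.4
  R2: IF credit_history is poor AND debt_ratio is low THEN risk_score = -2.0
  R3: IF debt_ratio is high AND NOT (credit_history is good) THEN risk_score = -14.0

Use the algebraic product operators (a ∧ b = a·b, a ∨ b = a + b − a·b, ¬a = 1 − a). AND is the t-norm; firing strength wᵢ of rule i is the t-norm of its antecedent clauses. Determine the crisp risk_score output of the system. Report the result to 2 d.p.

R1 (z=-19.4): low=0.55 → w = 0.5500
R2 (z=-2.0): poor=0.95, low=0.55; AND[a·b] → w = 0.5225
R3 (z=-14.0): high=0.08, ¬good=1−0.84=0.16; AND[a·b] → w = 0.0128
Weighted average = (0.5500·-19.4 + 0.5225·-2.0 + 0.0128·-14.0) / (0.5500 + 0.5225 + 0.0128)
  = -11.8942 / 1.0853 = -10.96

-10.96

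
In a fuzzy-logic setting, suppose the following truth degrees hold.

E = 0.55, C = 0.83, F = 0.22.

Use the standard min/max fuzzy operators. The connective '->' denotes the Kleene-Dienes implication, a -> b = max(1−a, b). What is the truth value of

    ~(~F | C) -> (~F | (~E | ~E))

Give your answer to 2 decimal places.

0.83

~F = 1 − 0.22 = 0.78
~F | C = max(a, b) on (0.78, 0.83) = 0.83
~(~F | C) = 1 − 0.83 = 0.17
~F = 1 − 0.22 = 0.78
~E = 1 − 0.55 = 0.45
~E = 1 − 0.55 = 0.45
~E | ~E = max(a, b) on (0.45, 0.45) = 0.45
~F | (~E | ~E) = max(a, b) on (0.78, 0.45) = 0.78
~(~F | C) -> (~F | (~E | ~E))  [Kleene-Dienes: max(1−a, b)] with a=0.17, b=0.78 → 0.83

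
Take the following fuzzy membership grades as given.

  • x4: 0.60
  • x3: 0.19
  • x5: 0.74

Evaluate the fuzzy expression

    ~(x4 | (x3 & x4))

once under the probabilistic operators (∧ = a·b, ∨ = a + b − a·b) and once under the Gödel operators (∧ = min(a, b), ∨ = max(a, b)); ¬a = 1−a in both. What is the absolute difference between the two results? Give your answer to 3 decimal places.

0.046

Under probabilistic:
  x3 & x4 = a·b on (0.1900, 0.6000) = 0.1140
  x4 | (x3 & x4) = a + b − a·b on (0.6000, 0.1140) = 0.6456
  ~(x4 | (x3 & x4)) = 1 − 0.6456 = 0.3544
  → value = 0.3544
Under Gödel:
  x3 & x4 = min(a, b) on (0.19, 0.60) = 0.19
  x4 | (x3 & x4) = max(a, b) on (0.60, 0.19) = 0.60
  ~(x4 | (x3 & x4)) = 1 − 0.60 = 0.40
  → value = 0.4000
|0.3544 − 0.4000| = 0.046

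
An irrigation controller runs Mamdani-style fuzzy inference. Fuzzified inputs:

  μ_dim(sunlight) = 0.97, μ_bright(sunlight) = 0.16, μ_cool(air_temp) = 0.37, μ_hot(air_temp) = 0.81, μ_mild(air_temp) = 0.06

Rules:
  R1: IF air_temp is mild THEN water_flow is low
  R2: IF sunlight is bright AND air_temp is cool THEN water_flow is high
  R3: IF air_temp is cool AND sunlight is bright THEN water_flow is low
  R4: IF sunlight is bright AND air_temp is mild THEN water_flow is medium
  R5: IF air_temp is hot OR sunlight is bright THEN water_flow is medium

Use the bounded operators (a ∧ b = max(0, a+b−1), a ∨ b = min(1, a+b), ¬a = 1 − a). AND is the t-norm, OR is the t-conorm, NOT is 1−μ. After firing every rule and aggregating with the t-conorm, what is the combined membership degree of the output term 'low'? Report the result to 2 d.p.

0.06

R1: mild=0.06 → w = 0.06
R2: bright=0.16, cool=0.37; AND[max(0, a+b−1)] → w = 0.00
R3: cool=0.37, bright=0.16; AND[max(0, a+b−1)] → w = 0.00
R4: bright=0.16, mild=0.06; AND[max(0, a+b−1)] → w = 0.00
R5: hot=0.81, bright=0.16; OR[min(1, a+b)] → w = 0.97
Rules with consequent 'low': {R1, R3} → strengths 0.06, 0.00
Aggregate via t-conorm [min(1, a+b)]: 0.06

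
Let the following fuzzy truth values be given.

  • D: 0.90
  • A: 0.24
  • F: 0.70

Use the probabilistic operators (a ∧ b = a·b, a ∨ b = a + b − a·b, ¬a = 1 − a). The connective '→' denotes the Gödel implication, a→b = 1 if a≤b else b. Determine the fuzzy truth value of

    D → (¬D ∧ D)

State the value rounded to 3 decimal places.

¬D = 1 − 0.9000 = 0.1000
¬D ∧ D = a·b on (0.1000, 0.9000) = 0.0900
D → (¬D ∧ D)  [Gödel: 1 if a≤b else b] with a=0.9000, b=0.0900 → 0.0900

0.090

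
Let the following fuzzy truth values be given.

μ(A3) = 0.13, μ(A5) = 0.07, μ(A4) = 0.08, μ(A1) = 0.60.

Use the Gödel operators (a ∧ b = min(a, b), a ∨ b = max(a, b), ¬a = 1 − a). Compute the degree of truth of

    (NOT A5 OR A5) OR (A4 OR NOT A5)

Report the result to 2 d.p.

0.93

NOT A5 = 1 − 0.07 = 0.93
NOT A5 OR A5 = max(a, b) on (0.93, 0.07) = 0.93
NOT A5 = 1 − 0.07 = 0.93
A4 OR NOT A5 = max(a, b) on (0.08, 0.93) = 0.93
(NOT A5 OR A5) OR (A4 OR NOT A5) = max(a, b) on (0.93, 0.93) = 0.93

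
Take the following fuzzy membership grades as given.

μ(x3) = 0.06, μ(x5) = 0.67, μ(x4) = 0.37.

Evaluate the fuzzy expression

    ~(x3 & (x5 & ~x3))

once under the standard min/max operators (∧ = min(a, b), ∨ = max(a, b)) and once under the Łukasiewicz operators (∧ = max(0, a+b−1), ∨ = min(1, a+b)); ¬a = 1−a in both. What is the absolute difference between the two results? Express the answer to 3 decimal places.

0.060

Under standard min/max:
  ~x3 = 1 − 0.06 = 0.94
  x5 & ~x3 = min(a, b) on (0.67, 0.94) = 0.67
  x3 & (x5 & ~x3) = min(a, b) on (0.06, 0.67) = 0.06
  ~(x3 & (x5 & ~x3)) = 1 − 0.06 = 0.94
  → value = 0.9400
Under Łukasiewicz:
  ~x3 = 1 − 0.06 = 0.94
  x5 & ~x3 = max(0, a+b−1) on (0.67, 0.94) = 0.61
  x3 & (x5 & ~x3) = max(0, a+b−1) on (0.06, 0.61) = 0.00
  ~(x3 & (x5 & ~x3)) = 1 − 0.00 = 1.00
  → value = 1.0000
|0.9400 − 1.0000| = 0.060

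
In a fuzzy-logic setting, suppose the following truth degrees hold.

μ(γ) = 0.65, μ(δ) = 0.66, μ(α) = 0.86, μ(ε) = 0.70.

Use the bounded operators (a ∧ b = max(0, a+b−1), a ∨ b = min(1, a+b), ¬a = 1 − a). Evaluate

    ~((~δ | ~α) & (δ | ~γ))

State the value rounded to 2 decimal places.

0.52

~δ = 1 − 0.66 = 0.34
~α = 1 − 0.86 = 0.14
~δ | ~α = min(1, a+b) on (0.34, 0.14) = 0.48
~γ = 1 − 0.65 = 0.35
δ | ~γ = min(1, a+b) on (0.66, 0.35) = 1.00
(~δ | ~α) & (δ | ~γ) = max(0, a+b−1) on (0.48, 1.00) = 0.48
~((~δ | ~α) & (δ | ~γ)) = 1 − 0.48 = 0.52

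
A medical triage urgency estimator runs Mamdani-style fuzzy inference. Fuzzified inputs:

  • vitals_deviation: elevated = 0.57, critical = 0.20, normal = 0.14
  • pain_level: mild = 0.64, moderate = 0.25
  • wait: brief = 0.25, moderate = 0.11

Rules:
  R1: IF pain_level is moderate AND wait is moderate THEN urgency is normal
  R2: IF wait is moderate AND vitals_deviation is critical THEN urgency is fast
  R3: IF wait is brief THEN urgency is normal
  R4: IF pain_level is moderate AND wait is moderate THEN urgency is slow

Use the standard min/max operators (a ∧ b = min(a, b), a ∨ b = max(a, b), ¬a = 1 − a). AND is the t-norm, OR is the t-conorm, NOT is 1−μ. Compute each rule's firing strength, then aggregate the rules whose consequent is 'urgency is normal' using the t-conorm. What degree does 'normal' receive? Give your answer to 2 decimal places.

0.25

R1: moderate=0.25, moderate=0.11; AND[min(a, b)] → w = 0.11
R2: moderate=0.11, critical=0.20; AND[min(a, b)] → w = 0.11
R3: brief=0.25 → w = 0.25
R4: moderate=0.25, moderate=0.11; AND[min(a, b)] → w = 0.11
Rules with consequent 'normal': {R1, R3} → strengths 0.11, 0.25
Aggregate via t-conorm [max(a, b)]: 0.25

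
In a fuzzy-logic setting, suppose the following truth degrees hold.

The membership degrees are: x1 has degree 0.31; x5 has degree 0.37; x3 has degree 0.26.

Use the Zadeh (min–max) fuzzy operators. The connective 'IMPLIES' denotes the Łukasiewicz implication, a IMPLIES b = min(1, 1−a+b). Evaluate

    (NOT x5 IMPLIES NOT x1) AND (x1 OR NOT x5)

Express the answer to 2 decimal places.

0.63

NOT x5 = 1 − 0.37 = 0.63
NOT x1 = 1 − 0.31 = 0.69
NOT x5 IMPLIES NOT x1  [Łukasiewicz: min(1, 1−a+b)] with a=0.63, b=0.69 → 1.00
NOT x5 = 1 − 0.37 = 0.63
x1 OR NOT x5 = max(a, b) on (0.31, 0.63) = 0.63
(NOT x5 IMPLIES NOT x1) AND (x1 OR NOT x5) = min(a, b) on (1.00, 0.63) = 0.63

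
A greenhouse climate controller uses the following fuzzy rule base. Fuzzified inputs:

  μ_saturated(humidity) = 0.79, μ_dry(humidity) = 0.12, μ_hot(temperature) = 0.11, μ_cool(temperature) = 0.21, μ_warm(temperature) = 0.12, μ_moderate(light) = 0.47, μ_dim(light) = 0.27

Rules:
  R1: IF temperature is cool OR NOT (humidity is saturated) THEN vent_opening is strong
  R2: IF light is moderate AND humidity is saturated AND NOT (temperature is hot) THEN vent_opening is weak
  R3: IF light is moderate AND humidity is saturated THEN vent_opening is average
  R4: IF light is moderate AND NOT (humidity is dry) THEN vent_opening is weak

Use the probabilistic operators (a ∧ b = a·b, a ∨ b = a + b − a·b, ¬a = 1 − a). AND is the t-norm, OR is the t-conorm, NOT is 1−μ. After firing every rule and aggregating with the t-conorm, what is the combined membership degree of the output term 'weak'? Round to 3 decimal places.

0.607

R1: cool=0.21, ¬saturated=1−0.79=0.21; OR[a + b − a·b] → w = 0.3759
R2: moderate=0.47, saturated=0.79, ¬hot=1−0.11=0.89; AND[a·b] → w = 0.3305
R3: moderate=0.47, saturated=0.79; AND[a·b] → w = 0.3713
R4: moderate=0.47, ¬dry=1−0.12=0.88; AND[a·b] → w = 0.4136
Rules with consequent 'weak': {R2, R4} → strengths 0.3305, 0.4136
Aggregate via t-conorm [a + b − a·b]: 0.6074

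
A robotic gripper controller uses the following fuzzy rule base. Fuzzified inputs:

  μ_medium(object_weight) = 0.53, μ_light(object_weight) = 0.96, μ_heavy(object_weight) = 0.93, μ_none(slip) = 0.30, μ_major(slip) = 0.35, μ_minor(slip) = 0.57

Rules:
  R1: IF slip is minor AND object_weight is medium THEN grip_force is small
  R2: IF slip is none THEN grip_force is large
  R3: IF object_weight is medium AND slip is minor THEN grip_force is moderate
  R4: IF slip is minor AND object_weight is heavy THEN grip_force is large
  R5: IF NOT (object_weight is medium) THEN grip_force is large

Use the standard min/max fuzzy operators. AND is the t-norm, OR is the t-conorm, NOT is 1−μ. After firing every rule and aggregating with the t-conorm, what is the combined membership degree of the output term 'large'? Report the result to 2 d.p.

R1: minor=0.57, medium=0.53; AND[min(a, b)] → w = 0.53
R2: none=0.30 → w = 0.30
R3: medium=0.53, minor=0.57; AND[min(a, b)] → w = 0.53
R4: minor=0.57, heavy=0.93; AND[min(a, b)] → w = 0.57
R5: ¬medium=1−0.53=0.47 → w = 0.47
Rules with consequent 'large': {R2, R4, R5} → strengths 0.30, 0.57, 0.47
Aggregate via t-conorm [max(a, b)]: 0.57

0.57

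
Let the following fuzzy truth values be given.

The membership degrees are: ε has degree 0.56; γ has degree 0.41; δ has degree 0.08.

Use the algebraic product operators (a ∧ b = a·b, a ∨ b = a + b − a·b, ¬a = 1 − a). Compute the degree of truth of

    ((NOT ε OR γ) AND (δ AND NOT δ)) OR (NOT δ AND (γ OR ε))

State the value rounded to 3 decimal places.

NOT ε = 1 − 0.5600 = 0.4400
NOT ε OR γ = a + b − a·b on (0.4400, 0.4100) = 0.6696
NOT δ = 1 − 0.0800 = 0.9200
δ AND NOT δ = a·b on (0.0800, 0.9200) = 0.0736
(NOT ε OR γ) AND (δ AND NOT δ) = a·b on (0.6696, 0.0736) = 0.0493
NOT δ = 1 − 0.0800 = 0.9200
γ OR ε = a + b − a·b on (0.4100, 0.5600) = 0.7404
NOT δ AND (γ OR ε) = a·b on (0.9200, 0.7404) = 0.6812
((NOT ε OR γ) AND (δ AND NOT δ)) OR (NOT δ AND (γ OR ε)) = a + b − a·b on (0.0493, 0.6812) = 0.6969

0.697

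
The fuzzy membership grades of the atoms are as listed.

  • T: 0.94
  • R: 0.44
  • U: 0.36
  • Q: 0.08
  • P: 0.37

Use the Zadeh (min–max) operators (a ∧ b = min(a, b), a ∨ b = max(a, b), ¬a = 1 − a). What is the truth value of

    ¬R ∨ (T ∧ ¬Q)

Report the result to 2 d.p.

¬R = 1 − 0.44 = 0.56
¬Q = 1 − 0.08 = 0.92
T ∧ ¬Q = min(a, b) on (0.94, 0.92) = 0.92
¬R ∨ (T ∧ ¬Q) = max(a, b) on (0.56, 0.92) = 0.92

0.92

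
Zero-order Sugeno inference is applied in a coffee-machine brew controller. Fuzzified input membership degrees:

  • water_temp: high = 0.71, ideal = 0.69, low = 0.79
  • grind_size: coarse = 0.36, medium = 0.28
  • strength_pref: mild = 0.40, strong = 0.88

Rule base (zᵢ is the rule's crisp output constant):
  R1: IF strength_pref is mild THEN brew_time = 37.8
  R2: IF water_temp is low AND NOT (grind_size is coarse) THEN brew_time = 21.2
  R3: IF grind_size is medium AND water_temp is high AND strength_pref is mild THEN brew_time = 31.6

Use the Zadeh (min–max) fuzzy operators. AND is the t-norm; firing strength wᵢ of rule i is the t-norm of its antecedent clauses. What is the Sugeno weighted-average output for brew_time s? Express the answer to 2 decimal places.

R1 (z=37.8): mild=0.40 → w = 0.40
R2 (z=21.2): low=0.79, ¬coarse=1−0.36=0.64; AND[min(a, b)] → w = 0.64
R3 (z=31.6): medium=0.28, high=0.71, mild=0.40; AND[min(a, b)] → w = 0.28
Weighted average = (0.40·37.8 + 0.64·21.2 + 0.28·31.6) / (0.40 + 0.64 + 0.28)
  = 37.5360 / 1.3200 = 28.44

28.44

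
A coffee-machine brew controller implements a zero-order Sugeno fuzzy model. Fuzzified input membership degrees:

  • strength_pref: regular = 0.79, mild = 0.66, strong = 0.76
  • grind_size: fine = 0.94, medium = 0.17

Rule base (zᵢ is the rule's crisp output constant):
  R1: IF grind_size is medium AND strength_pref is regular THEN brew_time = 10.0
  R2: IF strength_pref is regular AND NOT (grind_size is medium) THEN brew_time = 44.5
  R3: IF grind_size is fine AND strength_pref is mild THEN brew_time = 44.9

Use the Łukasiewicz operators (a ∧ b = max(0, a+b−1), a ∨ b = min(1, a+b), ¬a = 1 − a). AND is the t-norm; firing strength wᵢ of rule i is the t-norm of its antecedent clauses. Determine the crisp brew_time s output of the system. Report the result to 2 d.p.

44.70

R1 (z=10.0): medium=0.17, regular=0.79; AND[max(0, a+b−1)] → w = 0.00
R2 (z=44.5): regular=0.79, ¬medium=1−0.17=0.83; AND[max(0, a+b−1)] → w = 0.62
R3 (z=44.9): fine=0.94, mild=0.66; AND[max(0, a+b−1)] → w = 0.60
Weighted average = (0.00·10.0 + 0.62·44.5 + 0.60·44.9) / (0.00 + 0.62 + 0.60)
  = 54.5300 / 1.2200 = 44.70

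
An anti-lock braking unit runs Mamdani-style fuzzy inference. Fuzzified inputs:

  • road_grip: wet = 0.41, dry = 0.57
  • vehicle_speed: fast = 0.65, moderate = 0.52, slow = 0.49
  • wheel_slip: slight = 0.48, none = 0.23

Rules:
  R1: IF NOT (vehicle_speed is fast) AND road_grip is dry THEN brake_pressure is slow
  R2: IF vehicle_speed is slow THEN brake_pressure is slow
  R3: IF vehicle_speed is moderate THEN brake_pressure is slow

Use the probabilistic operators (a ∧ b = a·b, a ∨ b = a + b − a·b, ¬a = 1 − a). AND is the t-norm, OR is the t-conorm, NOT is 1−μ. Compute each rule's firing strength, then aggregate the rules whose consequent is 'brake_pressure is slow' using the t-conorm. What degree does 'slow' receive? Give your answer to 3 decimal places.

R1: ¬fast=1−0.65=0.35, dry=0.57; AND[a·b] → w = 0.1995
R2: slow=0.49 → w = 0.4900
R3: moderate=0.52 → w = 0.5200
Rules with consequent 'slow': {R1, R2, R3} → strengths 0.1995, 0.4900, 0.5200
Aggregate via t-conorm [a + b − a·b]: 0.8040

0.804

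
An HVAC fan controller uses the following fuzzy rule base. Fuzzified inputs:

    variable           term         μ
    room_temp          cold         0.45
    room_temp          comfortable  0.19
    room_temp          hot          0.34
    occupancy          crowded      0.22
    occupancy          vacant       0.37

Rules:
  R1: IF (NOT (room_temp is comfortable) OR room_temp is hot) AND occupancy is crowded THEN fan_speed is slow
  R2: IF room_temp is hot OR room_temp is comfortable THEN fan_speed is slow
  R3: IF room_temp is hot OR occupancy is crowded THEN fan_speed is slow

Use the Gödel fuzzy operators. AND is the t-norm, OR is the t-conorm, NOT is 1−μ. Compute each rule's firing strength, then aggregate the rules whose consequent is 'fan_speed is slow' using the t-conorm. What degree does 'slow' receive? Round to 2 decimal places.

0.34

R1: (¬comfortable=1−0.19=0.81 OR hot=0.34) = 0.81; AND[min(a, b)] with crowded=0.22 → w = 0.22
R2: hot=0.34, comfortable=0.19; OR[max(a, b)] → w = 0.34
R3: hot=0.34, crowded=0.22; OR[max(a, b)] → w = 0.34
Rules with consequent 'slow': {R1, R2, R3} → strengths 0.22, 0.34, 0.34
Aggregate via t-conorm [max(a, b)]: 0.34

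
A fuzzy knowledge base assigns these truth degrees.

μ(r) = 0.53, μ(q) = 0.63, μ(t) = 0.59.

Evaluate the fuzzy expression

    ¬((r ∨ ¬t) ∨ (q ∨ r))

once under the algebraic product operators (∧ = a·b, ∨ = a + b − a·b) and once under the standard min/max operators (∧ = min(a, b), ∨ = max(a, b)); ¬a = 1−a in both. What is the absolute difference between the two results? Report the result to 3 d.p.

0.322

Under algebraic product:
  ¬t = 1 − 0.5900 = 0.4100
  r ∨ ¬t = a + b − a·b on (0.5300, 0.4100) = 0.7227
  q ∨ r = a + b − a·b on (0.6300, 0.5300) = 0.8261
  (r ∨ ¬t) ∨ (q ∨ r) = a + b − a·b on (0.7227, 0.8261) = 0.9518
  ¬((r ∨ ¬t) ∨ (q ∨ r)) = 1 − 0.9518 = 0.0482
  → value = 0.0482
Under standard min/max:
  ¬t = 1 − 0.59 = 0.41
  r ∨ ¬t = max(a, b) on (0.53, 0.41) = 0.53
  q ∨ r = max(a, b) on (0.63, 0.53) = 0.63
  (r ∨ ¬t) ∨ (q ∨ r) = max(a, b) on (0.53, 0.63) = 0.63
  ¬((r ∨ ¬t) ∨ (q ∨ r)) = 1 − 0.63 = 0.37
  → value = 0.3700
|0.0482 − 0.3700| = 0.322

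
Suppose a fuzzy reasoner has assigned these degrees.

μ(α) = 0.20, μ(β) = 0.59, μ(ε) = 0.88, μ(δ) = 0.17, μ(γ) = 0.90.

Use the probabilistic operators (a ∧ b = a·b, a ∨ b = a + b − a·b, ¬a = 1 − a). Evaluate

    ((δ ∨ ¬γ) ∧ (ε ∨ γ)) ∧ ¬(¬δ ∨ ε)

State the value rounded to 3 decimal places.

¬γ = 1 − 0.9000 = 0.1000
δ ∨ ¬γ = a + b − a·b on (0.1700, 0.1000) = 0.2530
ε ∨ γ = a + b − a·b on (0.8800, 0.9000) = 0.9880
(δ ∨ ¬γ) ∧ (ε ∨ γ) = a·b on (0.2530, 0.9880) = 0.2500
¬δ = 1 − 0.1700 = 0.8300
¬δ ∨ ε = a + b − a·b on (0.8300, 0.8800) = 0.9796
¬(¬δ ∨ ε) = 1 − 0.9796 = 0.0204
((δ ∨ ¬γ) ∧ (ε ∨ γ)) ∧ ¬(¬δ ∨ ε) = a·b on (0.2500, 0.0204) = 0.0051

0.005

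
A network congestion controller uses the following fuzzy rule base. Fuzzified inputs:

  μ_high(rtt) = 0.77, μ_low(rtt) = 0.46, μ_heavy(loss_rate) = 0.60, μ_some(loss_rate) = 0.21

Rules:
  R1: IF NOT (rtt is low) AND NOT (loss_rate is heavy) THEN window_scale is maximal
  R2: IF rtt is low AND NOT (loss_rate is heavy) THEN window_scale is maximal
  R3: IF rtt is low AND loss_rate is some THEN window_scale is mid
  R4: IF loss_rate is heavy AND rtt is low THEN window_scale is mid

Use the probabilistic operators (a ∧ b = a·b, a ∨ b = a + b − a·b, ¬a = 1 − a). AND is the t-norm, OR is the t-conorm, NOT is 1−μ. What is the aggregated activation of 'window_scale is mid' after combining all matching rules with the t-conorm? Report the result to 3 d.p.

0.346

R1: ¬low=1−0.46=0.54, ¬heavy=1−0.60=0.40; AND[a·b] → w = 0.2160
R2: low=0.46, ¬heavy=1−0.60=0.40; AND[a·b] → w = 0.1840
R3: low=0.46, some=0.21; AND[a·b] → w = 0.0966
R4: heavy=0.60, low=0.46; AND[a·b] → w = 0.2760
Rules with consequent 'mid': {R3, R4} → strengths 0.0966, 0.2760
Aggregate via t-conorm [a + b − a·b]: 0.3459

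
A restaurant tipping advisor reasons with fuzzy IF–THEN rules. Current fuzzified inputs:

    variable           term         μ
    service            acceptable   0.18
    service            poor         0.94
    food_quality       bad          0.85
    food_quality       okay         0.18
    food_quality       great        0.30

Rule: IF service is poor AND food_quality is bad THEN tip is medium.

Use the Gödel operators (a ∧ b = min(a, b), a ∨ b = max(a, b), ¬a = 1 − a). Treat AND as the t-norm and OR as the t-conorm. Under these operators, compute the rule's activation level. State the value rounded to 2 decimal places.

0.85

firing strength: poor=0.94, bad=0.85; AND[min(a, b)] → w = 0.85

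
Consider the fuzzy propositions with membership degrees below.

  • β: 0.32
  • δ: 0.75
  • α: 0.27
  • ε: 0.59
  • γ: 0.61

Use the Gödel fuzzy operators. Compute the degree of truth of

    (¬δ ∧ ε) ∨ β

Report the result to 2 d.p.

¬δ = 1 − 0.75 = 0.25
¬δ ∧ ε = min(a, b) on (0.25, 0.59) = 0.25
(¬δ ∧ ε) ∨ β = max(a, b) on (0.25, 0.32) = 0.32

0.32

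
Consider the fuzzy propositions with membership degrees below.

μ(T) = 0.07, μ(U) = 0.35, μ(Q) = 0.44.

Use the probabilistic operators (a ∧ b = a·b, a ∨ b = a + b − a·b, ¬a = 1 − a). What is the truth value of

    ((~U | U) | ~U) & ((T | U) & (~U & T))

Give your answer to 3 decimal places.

~U = 1 − 0.3500 = 0.6500
~U | U = a + b − a·b on (0.6500, 0.3500) = 0.7725
~U = 1 − 0.3500 = 0.6500
(~U | U) | ~U = a + b − a·b on (0.7725, 0.6500) = 0.9204
T | U = a + b − a·b on (0.0700, 0.3500) = 0.3955
~U = 1 − 0.3500 = 0.6500
~U & T = a·b on (0.6500, 0.0700) = 0.0455
(T | U) & (~U & T) = a·b on (0.3955, 0.0455) = 0.0180
((~U | U) | ~U) & ((T | U) & (~U & T)) = a·b on (0.9204, 0.0180) = 0.0166

0.017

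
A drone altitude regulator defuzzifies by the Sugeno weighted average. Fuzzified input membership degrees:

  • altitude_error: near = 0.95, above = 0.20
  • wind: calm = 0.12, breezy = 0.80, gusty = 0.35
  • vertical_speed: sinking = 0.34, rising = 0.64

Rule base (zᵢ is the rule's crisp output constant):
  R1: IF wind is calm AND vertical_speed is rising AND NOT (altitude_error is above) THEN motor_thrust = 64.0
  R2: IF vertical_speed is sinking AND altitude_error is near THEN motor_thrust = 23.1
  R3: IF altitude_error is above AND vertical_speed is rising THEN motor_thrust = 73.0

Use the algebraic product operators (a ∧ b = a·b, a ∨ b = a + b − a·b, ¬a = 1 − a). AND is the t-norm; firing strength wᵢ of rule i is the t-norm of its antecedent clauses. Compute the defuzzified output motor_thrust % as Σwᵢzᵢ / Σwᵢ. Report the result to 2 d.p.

40.47

R1 (z=64.0): calm=0.12, rising=0.64, ¬above=1−0.20=0.80; AND[a·b] → w = 0.0614
R2 (z=23.1): sinking=0.34, near=0.95; AND[a·b] → w = 0.3230
R3 (z=73.0): above=0.20, rising=0.64; AND[a·b] → w = 0.1280
Weighted average = (0.0614·64.0 + 0.3230·23.1 + 0.1280·73.0) / (0.0614 + 0.3230 + 0.1280)
  = 20.7375 / 0.5124 = 40.47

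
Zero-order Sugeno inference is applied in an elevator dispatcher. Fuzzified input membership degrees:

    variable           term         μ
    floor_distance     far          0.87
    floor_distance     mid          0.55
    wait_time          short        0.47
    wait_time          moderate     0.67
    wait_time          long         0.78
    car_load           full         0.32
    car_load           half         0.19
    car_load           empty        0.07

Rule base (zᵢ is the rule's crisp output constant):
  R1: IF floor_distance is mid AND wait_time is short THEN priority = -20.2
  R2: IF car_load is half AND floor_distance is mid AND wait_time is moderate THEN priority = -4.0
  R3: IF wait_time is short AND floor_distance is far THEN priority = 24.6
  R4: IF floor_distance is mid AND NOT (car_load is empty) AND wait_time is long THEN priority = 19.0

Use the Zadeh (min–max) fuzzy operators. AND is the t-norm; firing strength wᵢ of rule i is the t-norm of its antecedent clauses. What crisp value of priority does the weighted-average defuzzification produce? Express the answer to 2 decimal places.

7.00

R1 (z=-20.2): mid=0.55, short=0.47; AND[min(a, b)] → w = 0.47
R2 (z=-4.0): half=0.19, mid=0.55, moderate=0.67; AND[min(a, b)] → w = 0.19
R3 (z=24.6): short=0.47, far=0.87; AND[min(a, b)] → w = 0.47
R4 (z=19.0): mid=0.55, ¬empty=1−0.07=0.93, long=0.78; AND[min(a, b)] → w = 0.55
Weighted average = (0.47·-20.2 + 0.19·-4.0 + 0.47·24.6 + 0.55·19.0) / (0.47 + 0.19 + 0.47 + 0.55)
  = 11.7580 / 1.6800 = 7.00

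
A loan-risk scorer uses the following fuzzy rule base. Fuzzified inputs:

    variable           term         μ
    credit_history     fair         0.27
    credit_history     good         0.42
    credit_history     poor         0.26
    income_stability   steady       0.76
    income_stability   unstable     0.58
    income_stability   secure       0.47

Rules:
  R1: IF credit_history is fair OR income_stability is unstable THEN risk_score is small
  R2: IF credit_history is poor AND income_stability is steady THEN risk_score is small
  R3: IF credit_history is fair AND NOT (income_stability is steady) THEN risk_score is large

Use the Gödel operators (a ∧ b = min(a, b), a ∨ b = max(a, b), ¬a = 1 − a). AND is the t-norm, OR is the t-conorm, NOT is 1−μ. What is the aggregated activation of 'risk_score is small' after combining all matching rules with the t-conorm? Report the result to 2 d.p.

R1: fair=0.27, unstable=0.58; OR[max(a, b)] → w = 0.58
R2: poor=0.26, steady=0.76; AND[min(a, b)] → w = 0.26
R3: fair=0.27, ¬steady=1−0.76=0.24; AND[min(a, b)] → w = 0.24
Rules with consequent 'small': {R1, R2} → strengths 0.58, 0.26
Aggregate via t-conorm [max(a, b)]: 0.58

0.58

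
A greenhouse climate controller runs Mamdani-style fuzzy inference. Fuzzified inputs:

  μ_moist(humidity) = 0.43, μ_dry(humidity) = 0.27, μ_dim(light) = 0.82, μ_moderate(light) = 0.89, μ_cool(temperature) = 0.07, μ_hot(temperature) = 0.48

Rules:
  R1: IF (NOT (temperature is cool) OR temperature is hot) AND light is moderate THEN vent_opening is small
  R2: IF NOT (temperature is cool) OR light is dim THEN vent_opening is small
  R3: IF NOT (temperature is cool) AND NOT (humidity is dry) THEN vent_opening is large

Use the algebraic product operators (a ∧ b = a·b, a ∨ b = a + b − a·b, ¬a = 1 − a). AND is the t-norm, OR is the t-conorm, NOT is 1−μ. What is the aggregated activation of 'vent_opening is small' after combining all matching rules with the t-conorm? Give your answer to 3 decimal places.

R1: (¬cool=1−0.07=0.93 OR hot=0.48) = 0.9636; AND[a·b] with moderate=0.89 → w = 0.8576
R2: ¬cool=1−0.07=0.93, dim=0.82; OR[a + b − a·b] → w = 0.9874
R3: ¬cool=1−0.07=0.93, ¬dry=1−0.27=0.73; AND[a·b] → w = 0.6789
Rules with consequent 'small': {R1, R2} → strengths 0.8576, 0.9874
Aggregate via t-conorm [a + b − a·b]: 0.9982

0.998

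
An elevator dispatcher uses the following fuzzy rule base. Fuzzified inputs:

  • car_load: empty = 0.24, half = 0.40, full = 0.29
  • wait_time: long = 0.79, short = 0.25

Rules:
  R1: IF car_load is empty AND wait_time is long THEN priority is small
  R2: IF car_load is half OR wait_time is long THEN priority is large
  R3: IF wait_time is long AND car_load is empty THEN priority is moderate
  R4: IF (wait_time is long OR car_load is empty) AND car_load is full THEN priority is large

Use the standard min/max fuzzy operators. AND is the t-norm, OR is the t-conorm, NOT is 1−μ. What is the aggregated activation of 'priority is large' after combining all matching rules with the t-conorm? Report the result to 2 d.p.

R1: empty=0.24, long=0.79; AND[min(a, b)] → w = 0.24
R2: half=0.40, long=0.79; OR[max(a, b)] → w = 0.79
R3: long=0.79, empty=0.24; AND[min(a, b)] → w = 0.24
R4: (long=0.79 OR empty=0.24) = 0.79; AND[min(a, b)] with full=0.29 → w = 0.29
Rules with consequent 'large': {R2, R4} → strengths 0.79, 0.29
Aggregate via t-conorm [max(a, b)]: 0.79

0.79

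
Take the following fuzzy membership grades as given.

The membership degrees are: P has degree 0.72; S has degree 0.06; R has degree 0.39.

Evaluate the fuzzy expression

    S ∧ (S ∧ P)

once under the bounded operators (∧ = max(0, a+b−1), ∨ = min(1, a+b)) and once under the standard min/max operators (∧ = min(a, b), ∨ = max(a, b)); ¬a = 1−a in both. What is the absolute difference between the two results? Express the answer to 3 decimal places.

Under bounded:
  S ∧ P = max(0, a+b−1) on (0.06, 0.72) = 0.00
  S ∧ (S ∧ P) = max(0, a+b−1) on (0.06, 0.00) = 0.00
  → value = 0.0000
Under standard min/max:
  S ∧ P = min(a, b) on (0.06, 0.72) = 0.06
  S ∧ (S ∧ P) = min(a, b) on (0.06, 0.06) = 0.06
  → value = 0.0600
|0.0000 − 0.0600| = 0.060

0.060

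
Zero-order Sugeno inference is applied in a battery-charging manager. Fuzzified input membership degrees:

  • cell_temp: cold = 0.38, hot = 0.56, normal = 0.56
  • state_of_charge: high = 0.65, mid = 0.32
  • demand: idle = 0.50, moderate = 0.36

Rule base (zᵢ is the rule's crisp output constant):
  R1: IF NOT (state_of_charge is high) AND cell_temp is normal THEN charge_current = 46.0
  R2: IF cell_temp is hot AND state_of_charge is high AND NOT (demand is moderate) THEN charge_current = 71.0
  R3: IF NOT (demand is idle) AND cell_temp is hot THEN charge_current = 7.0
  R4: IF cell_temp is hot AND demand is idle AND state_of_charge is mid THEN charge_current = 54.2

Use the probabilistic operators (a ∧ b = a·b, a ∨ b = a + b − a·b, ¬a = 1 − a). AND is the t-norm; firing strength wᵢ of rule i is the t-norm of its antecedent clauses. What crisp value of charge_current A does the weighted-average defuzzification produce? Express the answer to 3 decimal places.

R1 (z=46.0): ¬high=1−0.65=0.35, normal=0.56; AND[a·b] → w = 0.1960
R2 (z=71.0): hot=0.56, high=0.65, ¬moderate=1−0.36=0.64; AND[a·b] → w = 0.2330
R3 (z=7.0): ¬idle=1−0.50=0.50, hot=0.56; AND[a·b] → w = 0.2800
R4 (z=54.2): hot=0.56, idle=0.50, mid=0.32; AND[a·b] → w = 0.0896
Weighted average = (0.1960·46.0 + 0.2330·71.0 + 0.2800·7.0 + 0.0896·54.2) / (0.1960 + 0.2330 + 0.2800 + 0.0896)
  = 32.3725 / 0.7986 = 40.539

40.539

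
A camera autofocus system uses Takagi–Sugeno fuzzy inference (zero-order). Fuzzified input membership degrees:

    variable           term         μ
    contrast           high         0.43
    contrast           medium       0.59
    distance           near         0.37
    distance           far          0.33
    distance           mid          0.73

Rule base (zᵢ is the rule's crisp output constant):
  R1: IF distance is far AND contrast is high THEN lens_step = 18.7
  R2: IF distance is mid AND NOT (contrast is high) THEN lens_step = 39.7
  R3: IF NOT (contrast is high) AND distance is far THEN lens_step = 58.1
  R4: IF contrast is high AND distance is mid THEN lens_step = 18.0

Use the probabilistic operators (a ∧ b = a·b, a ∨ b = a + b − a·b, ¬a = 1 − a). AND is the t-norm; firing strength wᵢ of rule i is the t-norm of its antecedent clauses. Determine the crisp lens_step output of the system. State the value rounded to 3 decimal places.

33.728

R1 (z=18.7): far=0.33, high=0.43; AND[a·b] → w = 0.1419
R2 (z=39.7): mid=0.73, ¬high=1−0.43=0.57; AND[a·b] → w = 0.4161
R3 (z=58.1): ¬high=1−0.43=0.57, far=0.33; AND[a·b] → w = 0.1881
R4 (z=18.0): high=0.43, mid=0.73; AND[a·b] → w = 0.3139
Weighted average = (0.1419·18.7 + 0.4161·39.7 + 0.1881·58.1 + 0.3139·18.0) / (0.1419 + 0.4161 + 0.1881 + 0.3139)
  = 35.7515 / 1.0600 = 33.728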